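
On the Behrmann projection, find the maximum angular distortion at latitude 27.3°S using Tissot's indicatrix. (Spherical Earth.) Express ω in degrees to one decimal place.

The Behrmann projection is cylindrical equal-area with φ₀ = 30°. For cylindrical equal-area with standard parallel φ₀, h = cos φ / cos φ₀ and k = cos φ₀ / cos φ, so h·k = 1.
At 27.3°: h = 1.026, k = 0.9746; principal scales a = 1.026, b = 0.9746.
sin(ω/2) = (a − b)/(a + b) = 0.05151/2.001 = 0.02575, so ω = 2 arcsin(0.02575) ≈ 3.0°.

3.0°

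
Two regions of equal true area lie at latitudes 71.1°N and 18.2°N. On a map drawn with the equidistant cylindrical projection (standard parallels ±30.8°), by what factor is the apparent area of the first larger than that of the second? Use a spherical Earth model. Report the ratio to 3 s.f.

2.93

The equidistant cylindrical projection with φ₀ = 30.8° has h = 1 (meridians true) and k = cos φ₀ / cos φ along parallels.
Areal scale at 71.1°: h·k = 1.000 × 2.652 = 2.652.
Areal scale at 18.2°: h·k = 1.000 × 0.9042 = 0.9042.
Ratio = 2.652/0.9042 ≈ 2.93.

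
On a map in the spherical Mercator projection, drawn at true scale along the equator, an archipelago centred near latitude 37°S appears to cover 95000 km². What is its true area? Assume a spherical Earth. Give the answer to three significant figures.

Mercator is conformal, so the point scale is isotropic: h = k = sec φ = 1/cos φ.
Areal scale = k² = sec²φ = 1/cos²(37°) = 1/0.7986² = 1.568.
True area = apparent / (areal scale) = 95000 / 1.568 ≈ 60600 km².

60600 km²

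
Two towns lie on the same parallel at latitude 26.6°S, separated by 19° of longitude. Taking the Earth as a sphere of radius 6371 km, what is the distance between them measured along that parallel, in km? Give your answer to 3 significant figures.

1890 km

Arc length along a parallel = R cos φ · Δλ (with Δλ in radians).
= 6371 × cos 26.6° × (19° × π/180) = 6371 × 0.8942 × 0.3316 ≈ 1890 km.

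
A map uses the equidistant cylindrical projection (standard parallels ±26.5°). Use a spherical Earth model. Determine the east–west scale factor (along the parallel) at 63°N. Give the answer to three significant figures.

In the equirectangular projection with standard parallel φ₀ = 26.5° (x = Rλ cos φ₀, y = Rφ), meridians are true-scale (h = 1) and the parallel scale is k = cos φ₀ / cos φ.
k = cos 26.5° / cos 63° = 0.8949/0.4540 = 1.971.

1.97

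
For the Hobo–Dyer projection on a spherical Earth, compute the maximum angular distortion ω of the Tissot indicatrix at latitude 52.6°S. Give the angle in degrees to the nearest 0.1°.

Hobo–Dyer is a cylindrical equal-area projection with standard parallels at ±37.5°. A cylindrical equal-area projection with standard parallel φ₀ has meridian scale h = cos φ / cos φ₀ and parallel scale k = cos φ₀ / cos φ (so areas are preserved, h·k = 1).
At 52.6°: h = 0.7656, k = 1.306; principal scales a = 1.306, b = 0.7656.
sin(ω/2) = (a − b)/(a + b) = 0.5406/2.072 = 0.2609, so ω = 2 arcsin(0.2609) ≈ 30.3°.

30.3°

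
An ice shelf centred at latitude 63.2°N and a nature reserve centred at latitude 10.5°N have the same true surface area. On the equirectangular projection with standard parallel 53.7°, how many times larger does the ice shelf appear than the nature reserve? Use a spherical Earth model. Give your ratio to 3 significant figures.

In the equirectangular projection with standard parallel φ₀ = 53.7° (x = Rλ cos φ₀, y = Rφ), meridians are true-scale (h = 1) and the parallel scale is k = cos φ₀ / cos φ.
Areal scale at 63.2°: h·k = 1.000 × 1.313 = 1.313.
Areal scale at 10.5°: h·k = 1.000 × 0.6021 = 0.6021.
Ratio = 1.313/0.6021 ≈ 2.18.

2.18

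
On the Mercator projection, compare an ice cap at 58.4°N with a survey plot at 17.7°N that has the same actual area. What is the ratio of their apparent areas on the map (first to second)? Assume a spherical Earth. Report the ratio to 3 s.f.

Mercator areal scale is sec²φ.
At 58.4°: sec²(58.4°) = 1/0.5240² = 3.642.
At 17.7°: sec²(17.7°) = 1/0.9527² = 1.102.
Ratio = 3.642/1.102 = cos²(17.7°)/cos²(58.4°) ≈ 3.31.

3.31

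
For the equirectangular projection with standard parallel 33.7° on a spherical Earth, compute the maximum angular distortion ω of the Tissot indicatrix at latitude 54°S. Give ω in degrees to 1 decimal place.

With standard parallel φ₀ = 33.7°, the equirectangular projection gives x = Rλ cos φ₀, y = Rφ, so h = 1 and k = cos 33.7° / cos φ.
At 54°: h = 1.000, k = 1.415; principal scales a = 1.415, b = 1.000.
sin(ω/2) = (a − b)/(a + b) = 0.4154/2.415 = 0.1720, so ω = 2 arcsin(0.1720) ≈ 19.8°.

19.8°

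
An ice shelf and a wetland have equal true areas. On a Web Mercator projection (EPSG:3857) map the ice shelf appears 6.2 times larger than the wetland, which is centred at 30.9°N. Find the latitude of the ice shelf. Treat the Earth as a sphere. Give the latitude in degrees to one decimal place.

69.8°

On Mercator, (apparent₁)/(apparent₂) = sec²φ₁ / sec²φ₂ when true areas are equal.
cos²φ₂ / cos²φ₁ = 6.2  ⇒  cos φ₁ = cos 30.9° / √6.2 = 0.8581/2.490 = 0.3446.
φ₁ = arccos(0.3446) ≈ 69.8°.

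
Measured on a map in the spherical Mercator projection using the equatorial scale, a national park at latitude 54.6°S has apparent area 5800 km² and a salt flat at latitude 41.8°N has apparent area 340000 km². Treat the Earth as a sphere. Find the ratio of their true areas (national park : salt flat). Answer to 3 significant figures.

Since Mercator area scale is 1/cos²φ, the true area equals the apparent area multiplied by cos²φ.
True area of national park: 5800 × cos²(54.6°) = 5800 × 0.3356 = 1946 km².
True area of salt flat: 340000 × cos²(41.8°) = 340000 × 0.5557 = 188900 km².
Ratio = 1946 / 188900 ≈ 0.0103.

0.0103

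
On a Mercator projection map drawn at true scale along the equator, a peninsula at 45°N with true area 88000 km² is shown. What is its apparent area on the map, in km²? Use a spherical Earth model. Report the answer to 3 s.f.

176000 km²

For Mercator, h = k = sec φ (a conformal cylindrical projection has a single point scale, 1/cos φ).
Areal scale = k² = sec²φ = 1/cos²(45°) = 1/0.7071² = 2.000.
Apparent area = 88000 × 2.000 ≈ 176000 km².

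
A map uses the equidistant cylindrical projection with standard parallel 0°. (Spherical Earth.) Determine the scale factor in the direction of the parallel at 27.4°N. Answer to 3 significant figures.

Plate carrée maps x = Rλ, y = Rφ. The meridian scale is h = 1 and the parallel scale is k = 1/cos φ = sec φ.
k = 1/cos 27.4° = 1/0.8878 = 1.126.

1.13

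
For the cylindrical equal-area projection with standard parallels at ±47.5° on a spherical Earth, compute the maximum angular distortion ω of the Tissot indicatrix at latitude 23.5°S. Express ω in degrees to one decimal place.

For cylindrical equal-area with standard parallel φ₀, h = cos φ / cos φ₀ and k = cos φ₀ / cos φ, so h·k = 1.
At 23.5°: h = 1.357, k = 0.7367; principal scales a = 1.357, b = 0.7367.
sin(ω/2) = (a − b)/(a + b) = 0.6207/2.094 = 0.2964, so ω = 2 arcsin(0.2964) ≈ 34.5°.

34.5°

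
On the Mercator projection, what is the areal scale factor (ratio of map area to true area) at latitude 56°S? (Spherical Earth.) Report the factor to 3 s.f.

3.20

For Mercator, h = k = sec φ (a conformal cylindrical projection has a single point scale, 1/cos φ).
Areal scale = k² = sec²φ = 1/cos²(56°) = 1/0.5592² = 3.198.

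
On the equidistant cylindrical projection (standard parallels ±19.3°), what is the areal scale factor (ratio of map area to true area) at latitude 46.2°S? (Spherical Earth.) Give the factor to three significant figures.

1.36

In the equirectangular projection with standard parallel φ₀ = 19.3° (x = Rλ cos φ₀, y = Rφ), meridians are true-scale (h = 1) and the parallel scale is k = cos φ₀ / cos φ.
Areal scale = h·k = 1 × cos φ₀ / cos φ; at 46.2°, h = 1.000, k = 1.364, so h·k = 1.364.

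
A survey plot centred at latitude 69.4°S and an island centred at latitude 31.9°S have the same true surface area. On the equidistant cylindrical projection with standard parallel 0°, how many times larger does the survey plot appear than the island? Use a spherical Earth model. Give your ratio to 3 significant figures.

2.41

Plate carrée maps x = Rλ, y = Rφ. The meridian scale is h = 1 and the parallel scale is k = 1/cos φ = sec φ.
Areal scale at 69.4°: h·k = 1.000 × 2.842 = 2.842.
Areal scale at 31.9°: h·k = 1.000 × 1.178 = 1.178.
Ratio = 2.842/1.178 ≈ 2.41.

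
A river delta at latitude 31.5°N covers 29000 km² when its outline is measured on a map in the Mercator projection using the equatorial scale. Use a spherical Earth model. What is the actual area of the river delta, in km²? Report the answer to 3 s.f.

Mercator is conformal, so the point scale is isotropic: h = k = sec φ = 1/cos φ.
Areal scale = k² = sec²φ = 1/cos²(31.5°) = 1/0.8526² = 1.376.
True area = apparent / (areal scale) = 29000 / 1.376 ≈ 21100 km².

21100 km²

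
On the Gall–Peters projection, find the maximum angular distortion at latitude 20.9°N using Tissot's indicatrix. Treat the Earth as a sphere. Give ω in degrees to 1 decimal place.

31.5°

The Gall–Peters projection is cylindrical equal-area with φ₀ = 45°. For cylindrical equal-area with standard parallel φ₀, h = cos φ / cos φ₀ and k = cos φ₀ / cos φ, so h·k = 1.
At 20.9°: h = 1.321, k = 0.7569; principal scales a = 1.321, b = 0.7569.
sin(ω/2) = (a − b)/(a + b) = 0.5643/2.078 = 0.2715, so ω = 2 arcsin(0.2715) ≈ 31.5°.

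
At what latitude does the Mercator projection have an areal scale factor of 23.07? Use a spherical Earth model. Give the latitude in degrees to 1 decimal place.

78.0°

Mercator areal scale is sec²φ.
sec²φ = 23.07  ⇒  cos²φ = 0.04335  ⇒  cos φ = 0.2082.
φ = arccos(0.2082) ≈ 78.0°.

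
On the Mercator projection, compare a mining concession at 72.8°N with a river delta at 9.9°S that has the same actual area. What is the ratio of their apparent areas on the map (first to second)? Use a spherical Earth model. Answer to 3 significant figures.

11.1

Mercator areal scale is sec²φ.
At 72.8°: sec²(72.8°) = 1/0.2957² = 11.44.
At 9.9°: sec²(9.9°) = 1/0.9851² = 1.030.
Ratio = 11.44/1.030 = cos²(9.9°)/cos²(72.8°) ≈ 11.1.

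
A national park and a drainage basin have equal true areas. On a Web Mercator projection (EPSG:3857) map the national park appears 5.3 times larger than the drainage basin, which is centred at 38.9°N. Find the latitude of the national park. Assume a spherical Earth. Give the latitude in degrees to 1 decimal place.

Mercator areal scale is sec²φ, so apparent-area ratio = sec²φ₁ / sec²φ₂ = cos²φ₂ / cos²φ₁.
cos²φ₂ / cos²φ₁ = 5.3  ⇒  cos φ₁ = cos 38.9° / √5.3 = 0.7782/2.302 = 0.3380.
φ₁ = arccos(0.3380) ≈ 70.2°.

70.2°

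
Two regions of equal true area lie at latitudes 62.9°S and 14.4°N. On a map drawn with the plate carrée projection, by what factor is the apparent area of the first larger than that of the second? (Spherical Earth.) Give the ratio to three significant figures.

2.13

Plate carrée maps x = Rλ, y = Rφ. The meridian scale is h = 1 and the parallel scale is k = 1/cos φ = sec φ.
Areal scale at 62.9°: h·k = 1.000 × 2.195 = 2.195.
Areal scale at 14.4°: h·k = 1.000 × 1.032 = 1.032.
Ratio = 2.195/1.032 ≈ 2.13.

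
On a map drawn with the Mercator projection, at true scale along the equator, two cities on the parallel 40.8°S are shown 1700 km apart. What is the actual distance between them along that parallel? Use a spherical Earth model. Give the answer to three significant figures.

The Mercator projection is conformal; its linear scale factor is the same in every direction and equals sec φ = 1/cos φ.
Along the parallel at 40.8°, map distances are exaggerated by k = sec 40.8° = 1.321.
True distance = 1700 / 1.321 = 1700 × cos 40.8° ≈ 1290 km.

1290 km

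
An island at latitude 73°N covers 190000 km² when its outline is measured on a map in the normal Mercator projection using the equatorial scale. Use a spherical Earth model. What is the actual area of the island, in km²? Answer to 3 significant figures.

The Mercator projection is conformal; its linear scale factor is the same in every direction and equals sec φ = 1/cos φ.
Areal scale = k² = sec²φ = 1/cos²(73°) = 1/0.2924² = 11.70.
True area = apparent / (areal scale) = 190000 / 11.70 ≈ 16200 km².

16200 km²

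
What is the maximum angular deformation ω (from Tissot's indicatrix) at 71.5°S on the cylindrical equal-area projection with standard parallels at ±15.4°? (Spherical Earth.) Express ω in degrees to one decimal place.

For cylindrical equal-area with standard parallel φ₀, h = cos φ / cos φ₀ and k = cos φ₀ / cos φ, so h·k = 1.
At 71.5°: h = 0.3291, k = 3.038; principal scales a = 3.038, b = 0.3291.
sin(ω/2) = (a − b)/(a + b) = 2.709/3.368 = 0.8045, so ω = 2 arcsin(0.8045) ≈ 107.1°.

107.1°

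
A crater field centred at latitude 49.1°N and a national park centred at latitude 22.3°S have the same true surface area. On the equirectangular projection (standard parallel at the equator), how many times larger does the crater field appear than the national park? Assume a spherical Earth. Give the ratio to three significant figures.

In the plate carrée (x = Rλ, y = Rφ), meridians are true-scale (h = 1) and parallels are stretched by k = sec φ.
Areal scale at 49.1°: h·k = 1.000 × 1.527 = 1.527.
Areal scale at 22.3°: h·k = 1.000 × 1.081 = 1.081.
Ratio = 1.527/1.081 ≈ 1.41.

1.41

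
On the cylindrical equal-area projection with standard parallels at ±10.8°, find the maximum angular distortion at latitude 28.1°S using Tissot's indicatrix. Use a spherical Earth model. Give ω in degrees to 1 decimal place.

Cylindrical equal-area (φ₀ = 10.8°): h = cos φ / cos 10.8° along meridians, k = cos 10.8° / cos φ along parallels; h·k = 1.
At 28.1°: h = 0.8980, k = 1.114; principal scales a = 1.114, b = 0.8980.
sin(ω/2) = (a − b)/(a + b) = 0.2155/2.012 = 0.1071, so ω = 2 arcsin(0.1071) ≈ 12.3°.

12.3°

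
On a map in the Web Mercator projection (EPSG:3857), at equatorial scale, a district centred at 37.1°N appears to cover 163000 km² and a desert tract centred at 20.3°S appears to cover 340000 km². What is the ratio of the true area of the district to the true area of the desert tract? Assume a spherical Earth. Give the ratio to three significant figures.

0.347

Mercator's areal exaggeration is sec²φ; hence true area = (apparent area) · cos²φ.
True area of district: 163000 × cos²(37.1°) = 163000 × 0.6361 = 103700 km².
True area of desert tract: 340000 × cos²(20.3°) = 340000 × 0.8796 = 299100 km².
Ratio = 103700 / 299100 ≈ 0.347.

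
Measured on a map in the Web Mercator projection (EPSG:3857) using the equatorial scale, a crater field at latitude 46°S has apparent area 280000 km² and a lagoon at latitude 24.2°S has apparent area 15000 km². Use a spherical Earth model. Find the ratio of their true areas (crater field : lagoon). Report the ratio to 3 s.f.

Mercator's areal exaggeration is sec²φ; hence true area = (apparent area) · cos²φ.
True area of crater field: 280000 × cos²(46°) = 280000 × 0.4826 = 135100 km².
True area of lagoon: 15000 × cos²(24.2°) = 15000 × 0.8320 = 12480 km².
Ratio = 135100 / 12480 ≈ 10.8.

10.8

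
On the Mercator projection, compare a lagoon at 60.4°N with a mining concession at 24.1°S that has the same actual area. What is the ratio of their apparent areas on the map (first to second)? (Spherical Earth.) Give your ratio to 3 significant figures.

3.42

Mercator is conformal with k = sec φ, so areal scale = k² = sec²φ.
At 60.4°: sec²(60.4°) = 1/0.4939² = 4.099.
At 24.1°: sec²(24.1°) = 1/0.9128² = 1.200.
Ratio = 4.099/1.200 = cos²(24.1°)/cos²(60.4°) ≈ 3.42.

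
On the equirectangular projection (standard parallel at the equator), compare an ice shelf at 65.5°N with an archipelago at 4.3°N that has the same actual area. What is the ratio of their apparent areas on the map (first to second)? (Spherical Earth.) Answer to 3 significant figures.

2.40

In the plate carrée (x = Rλ, y = Rφ), meridians are true-scale (h = 1) and parallels are stretched by k = sec φ.
Areal scale at 65.5°: h·k = 1.000 × 2.411 = 2.411.
Areal scale at 4.3°: h·k = 1.000 × 1.003 = 1.003.
Ratio = 2.411/1.003 ≈ 2.40.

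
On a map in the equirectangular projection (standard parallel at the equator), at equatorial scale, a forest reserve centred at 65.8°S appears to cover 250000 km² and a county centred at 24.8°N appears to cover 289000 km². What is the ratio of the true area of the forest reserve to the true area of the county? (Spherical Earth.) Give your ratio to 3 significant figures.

Plate carrée has h = 1 and k = sec φ, giving areal scale sec φ; true area = (apparent area) · cos φ.
True area of forest reserve: 250000 × cos(65.8°) = 250000 × 0.4099 = 102500 km².
True area of county: 289000 × cos(24.8°) = 289000 × 0.9078 = 262300 km².
Ratio = 102500 / 262300 ≈ 0.391.

0.391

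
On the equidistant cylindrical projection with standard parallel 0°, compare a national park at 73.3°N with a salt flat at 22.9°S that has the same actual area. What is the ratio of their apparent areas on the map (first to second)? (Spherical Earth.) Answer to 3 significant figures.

For the equirectangular projection with φ₀ = 0 (plate carrée), h = 1 along meridians and k = sec φ along parallels.
Areal scale at 73.3°: h·k = 1.000 × 3.480 = 3.480.
Areal scale at 22.9°: h·k = 1.000 × 1.086 = 1.086.
Ratio = 3.480/1.086 ≈ 3.21.

3.21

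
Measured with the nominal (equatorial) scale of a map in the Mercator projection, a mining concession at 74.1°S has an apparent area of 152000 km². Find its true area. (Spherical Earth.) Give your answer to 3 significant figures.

For Mercator, h = k = sec φ (a conformal cylindrical projection has a single point scale, 1/cos φ).
Areal scale = k² = sec²φ = 1/cos²(74.1°) = 1/0.2740² = 13.32.
True area = apparent / (areal scale) = 152000 / 13.32 ≈ 11400 km².

11400 km²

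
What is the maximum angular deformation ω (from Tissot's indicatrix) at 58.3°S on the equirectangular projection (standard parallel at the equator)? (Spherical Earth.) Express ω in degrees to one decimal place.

36.2°

Plate carrée maps x = Rλ, y = Rφ. The meridian scale is h = 1 and the parallel scale is k = 1/cos φ = sec φ.
At 58.3°: h = 1.000, k = 1.903; principal scales a = 1.903, b = 1.000.
sin(ω/2) = (a − b)/(a + b) = 0.9031/2.903 = 0.3111, so ω = 2 arcsin(0.3111) ≈ 36.2°.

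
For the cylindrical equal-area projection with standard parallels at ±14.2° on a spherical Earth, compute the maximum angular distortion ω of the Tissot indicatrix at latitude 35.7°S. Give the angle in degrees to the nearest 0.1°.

Cylindrical equal-area (φ₀ = 14.2°): h = cos φ / cos 14.2° along meridians, k = cos 14.2° / cos φ along parallels; h·k = 1.
At 35.7°: h = 0.8377, k = 1.194; principal scales a = 1.194, b = 0.8377.
sin(ω/2) = (a − b)/(a + b) = 0.3561/2.031 = 0.1753, so ω = 2 arcsin(0.1753) ≈ 20.2°.

20.2°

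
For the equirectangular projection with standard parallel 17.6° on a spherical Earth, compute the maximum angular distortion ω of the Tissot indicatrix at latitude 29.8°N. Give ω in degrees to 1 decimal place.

In the equirectangular projection with standard parallel φ₀ = 17.6° (x = Rλ cos φ₀, y = Rφ), meridians are true-scale (h = 1) and the parallel scale is k = cos φ₀ / cos φ.
At 29.8°: h = 1.000, k = 1.098; principal scales a = 1.098, b = 1.000.
sin(ω/2) = (a − b)/(a + b) = 0.09844/2.098 = 0.04691, so ω = 2 arcsin(0.04691) ≈ 5.4°.

5.4°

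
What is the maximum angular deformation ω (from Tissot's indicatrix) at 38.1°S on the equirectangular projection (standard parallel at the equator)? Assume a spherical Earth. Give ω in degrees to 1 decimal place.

13.7°

For the equirectangular projection with φ₀ = 0 (plate carrée), h = 1 along meridians and k = sec φ along parallels.
At 38.1°: h = 1.000, k = 1.271; principal scales a = 1.271, b = 1.000.
sin(ω/2) = (a − b)/(a + b) = 0.2708/2.271 = 0.1192, so ω = 2 arcsin(0.1192) ≈ 13.7°.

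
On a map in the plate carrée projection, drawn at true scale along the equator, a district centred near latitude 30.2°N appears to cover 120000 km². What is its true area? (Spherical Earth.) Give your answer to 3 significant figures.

104000 km²

In the plate carrée (x = Rλ, y = Rφ), meridians are true-scale (h = 1) and parallels are stretched by k = sec φ.
Areal scale = h·k = 1 × sec φ; at 30.2°, h = 1.000, k = 1.157, so h·k = 1.157.
True area = apparent / (areal scale) = 120000 / 1.157 ≈ 104000 km².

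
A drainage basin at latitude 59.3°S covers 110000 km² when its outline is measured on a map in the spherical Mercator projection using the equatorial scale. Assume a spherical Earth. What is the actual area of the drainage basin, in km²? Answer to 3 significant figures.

For Mercator, h = k = sec φ (a conformal cylindrical projection has a single point scale, 1/cos φ).
Areal scale = k² = sec²φ = 1/cos²(59.3°) = 1/0.5105² = 3.837.
True area = apparent / (areal scale) = 110000 / 3.837 ≈ 28700 km².

28700 km²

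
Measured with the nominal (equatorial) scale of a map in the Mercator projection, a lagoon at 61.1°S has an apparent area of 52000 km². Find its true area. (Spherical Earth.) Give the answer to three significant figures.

For Mercator, h = k = sec φ (a conformal cylindrical projection has a single point scale, 1/cos φ).
Areal scale = k² = sec²φ = 1/cos²(61.1°) = 1/0.4833² = 4.282.
True area = apparent / (areal scale) = 52000 / 4.282 ≈ 12100 km².

12100 km²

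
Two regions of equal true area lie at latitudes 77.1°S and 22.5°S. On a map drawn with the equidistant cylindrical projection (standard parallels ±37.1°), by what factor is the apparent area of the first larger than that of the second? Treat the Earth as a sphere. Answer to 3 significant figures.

In the equirectangular projection with standard parallel φ₀ = 37.1° (x = Rλ cos φ₀, y = Rφ), meridians are true-scale (h = 1) and the parallel scale is k = cos φ₀ / cos φ.
Areal scale at 77.1°: h·k = 1.000 × 3.573 = 3.573.
Areal scale at 22.5°: h·k = 1.000 × 0.8633 = 0.8633.
Ratio = 3.573/0.8633 ≈ 4.14.

4.14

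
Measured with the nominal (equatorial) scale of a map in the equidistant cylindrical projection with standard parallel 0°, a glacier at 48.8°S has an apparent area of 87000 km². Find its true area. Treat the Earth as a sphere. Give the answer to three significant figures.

In the plate carrée (x = Rλ, y = Rφ), meridians are true-scale (h = 1) and parallels are stretched by k = sec φ.
Areal scale = h·k = 1 × sec φ; at 48.8°, h = 1.000, k = 1.518, so h·k = 1.518.
True area = apparent / (areal scale) = 87000 / 1.518 ≈ 57300 km².

57300 km²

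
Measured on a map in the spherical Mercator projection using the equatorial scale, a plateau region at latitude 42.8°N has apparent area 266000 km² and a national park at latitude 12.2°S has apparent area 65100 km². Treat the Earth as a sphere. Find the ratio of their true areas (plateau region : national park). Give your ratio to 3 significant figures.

2.30

Mercator's areal exaggeration is sec²φ; hence true area = (apparent area) · cos²φ.
True area of plateau region: 266000 × cos²(42.8°) = 266000 × 0.5384 = 143200 km².
True area of national park: 65100 × cos²(12.2°) = 65100 × 0.9553 = 62190 km².
Ratio = 143200 / 62190 ≈ 2.30.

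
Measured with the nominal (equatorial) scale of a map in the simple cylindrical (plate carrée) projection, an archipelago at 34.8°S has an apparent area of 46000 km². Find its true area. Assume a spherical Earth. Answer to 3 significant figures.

37800 km²

In the plate carrée (x = Rλ, y = Rφ), meridians are true-scale (h = 1) and parallels are stretched by k = sec φ.
Areal scale = h·k = 1 × sec φ; at 34.8°, h = 1.000, k = 1.218, so h·k = 1.218.
True area = apparent / (areal scale) = 46000 / 1.218 ≈ 37800 km².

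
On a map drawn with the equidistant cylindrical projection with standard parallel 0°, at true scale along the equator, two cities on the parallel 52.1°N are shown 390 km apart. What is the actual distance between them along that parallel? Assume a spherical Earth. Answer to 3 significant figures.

240 km

For the equirectangular projection with φ₀ = 0 (plate carrée), h = 1 along meridians and k = sec φ along parallels.
Along the parallel at 52.1°, map distances are exaggerated by k = sec 52.1° = 1.628.
True distance = 390 / 1.628 = 390 × cos 52.1° ≈ 240 km.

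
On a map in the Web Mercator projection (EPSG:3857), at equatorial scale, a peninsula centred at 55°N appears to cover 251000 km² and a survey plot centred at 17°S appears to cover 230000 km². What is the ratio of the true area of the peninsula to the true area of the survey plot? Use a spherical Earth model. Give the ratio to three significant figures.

0.393

Mercator's areal exaggeration is sec²φ; hence true area = (apparent area) · cos²φ.
True area of peninsula: 251000 × cos²(55°) = 251000 × 0.3290 = 82580 km².
True area of survey plot: 230000 × cos²(17°) = 230000 × 0.9145 = 210300 km².
Ratio = 82580 / 210300 ≈ 0.393.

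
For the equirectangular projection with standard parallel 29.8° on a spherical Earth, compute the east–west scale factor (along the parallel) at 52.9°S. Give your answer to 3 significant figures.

With standard parallel φ₀ = 29.8°, the equirectangular projection gives x = Rλ cos φ₀, y = Rφ, so h = 1 and k = cos 29.8° / cos φ.
k = cos 29.8° / cos 52.9° = 0.8678/0.6032 = 1.439.

1.44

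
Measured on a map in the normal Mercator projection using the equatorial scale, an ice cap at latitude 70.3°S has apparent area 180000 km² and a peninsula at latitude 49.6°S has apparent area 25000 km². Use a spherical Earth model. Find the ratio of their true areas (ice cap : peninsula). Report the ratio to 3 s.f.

1.95

Mercator's areal exaggeration is sec²φ; hence true area = (apparent area) · cos²φ.
True area of ice cap: 180000 × cos²(70.3°) = 180000 × 0.1136 = 20450 km².
True area of peninsula: 25000 × cos²(49.6°) = 25000 × 0.4201 = 10500 km².
Ratio = 20450 / 10500 ≈ 1.95.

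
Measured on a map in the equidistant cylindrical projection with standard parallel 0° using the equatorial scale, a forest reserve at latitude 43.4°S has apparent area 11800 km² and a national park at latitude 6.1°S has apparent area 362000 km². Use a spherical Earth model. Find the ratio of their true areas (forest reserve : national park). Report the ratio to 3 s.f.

Plate carrée has h = 1 and k = sec φ, giving areal scale sec φ; true area = (apparent area) · cos φ.
True area of forest reserve: 11800 × cos(43.4°) = 11800 × 0.7266 = 8574 km².
True area of national park: 362000 × cos(6.1°) = 362000 × 0.9943 = 360000 km².
Ratio = 8574 / 360000 ≈ 0.0238.

0.0238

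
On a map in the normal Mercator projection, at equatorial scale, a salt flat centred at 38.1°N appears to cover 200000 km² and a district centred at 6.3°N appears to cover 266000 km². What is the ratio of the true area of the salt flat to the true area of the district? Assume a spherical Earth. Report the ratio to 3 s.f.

Mercator's areal exaggeration is sec²φ; hence true area = (apparent area) · cos²φ.
True area of salt flat: 200000 × cos²(38.1°) = 200000 × 0.6193 = 123900 km².
True area of district: 266000 × cos²(6.3°) = 266000 × 0.9880 = 262800 km².
Ratio = 123900 / 262800 ≈ 0.471.

0.471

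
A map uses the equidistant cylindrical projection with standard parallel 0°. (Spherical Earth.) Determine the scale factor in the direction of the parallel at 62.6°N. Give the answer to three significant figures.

Plate carrée maps x = Rλ, y = Rφ. The meridian scale is h = 1 and the parallel scale is k = 1/cos φ = sec φ.
k = 1/cos 62.6° = 1/0.4602 = 2.173.

2.17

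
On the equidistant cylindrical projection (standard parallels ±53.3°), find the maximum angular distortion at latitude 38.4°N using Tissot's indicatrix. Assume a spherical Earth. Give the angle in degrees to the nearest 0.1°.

15.5°

In the equirectangular projection with standard parallel φ₀ = 53.3° (x = Rλ cos φ₀, y = Rφ), meridians are true-scale (h = 1) and the parallel scale is k = cos φ₀ / cos φ.
At 38.4°: h = 1.000, k = 0.7626; principal scales a = 1.000, b = 0.7626.
sin(ω/2) = (a − b)/(a + b) = 0.2374/1.763 = 0.1347, so ω = 2 arcsin(0.1347) ≈ 15.5°.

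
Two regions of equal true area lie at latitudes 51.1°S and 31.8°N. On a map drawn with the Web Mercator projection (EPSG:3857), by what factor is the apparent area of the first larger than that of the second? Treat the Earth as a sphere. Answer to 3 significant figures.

Mercator areal scale is sec²φ.
At 51.1°: sec²(51.1°) = 1/0.6280² = 2.536.
At 31.8°: sec²(31.8°) = 1/0.8499² = 1.384.
Ratio = 2.536/1.384 = cos²(31.8°)/cos²(51.1°) ≈ 1.83.

1.83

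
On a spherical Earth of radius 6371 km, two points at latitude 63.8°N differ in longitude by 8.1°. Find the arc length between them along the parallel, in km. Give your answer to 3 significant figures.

398 km

Arc length along a parallel = R cos φ · Δλ (with Δλ in radians).
= 6371 × cos 63.8° × (8.1° × π/180) = 6371 × 0.4415 × 0.1414 ≈ 398 km.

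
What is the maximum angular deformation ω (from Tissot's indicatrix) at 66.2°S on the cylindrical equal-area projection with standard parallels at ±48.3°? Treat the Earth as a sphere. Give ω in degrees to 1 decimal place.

Cylindrical equal-area (φ₀ = 48.3°): h = cos φ / cos 48.3° along meridians, k = cos 48.3° / cos φ along parallels; h·k = 1.
At 66.2°: h = 0.6066, k = 1.648; principal scales a = 1.648, b = 0.6066.
sin(ω/2) = (a − b)/(a + b) = 1.042/2.255 = 0.4620, so ω = 2 arcsin(0.4620) ≈ 55.0°.

55.0°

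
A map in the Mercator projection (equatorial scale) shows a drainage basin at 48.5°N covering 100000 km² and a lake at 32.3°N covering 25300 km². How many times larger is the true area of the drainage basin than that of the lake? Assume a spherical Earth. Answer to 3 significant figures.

2.43

On Mercator the areal scale is sec²φ, so true area = apparent × cos²φ.
True area of drainage basin: 100000 × cos²(48.5°) = 100000 × 0.4391 = 43910 km².
True area of lake: 25300 × cos²(32.3°) = 25300 × 0.7145 = 18080 km².
Ratio = 43910 / 18080 ≈ 2.43.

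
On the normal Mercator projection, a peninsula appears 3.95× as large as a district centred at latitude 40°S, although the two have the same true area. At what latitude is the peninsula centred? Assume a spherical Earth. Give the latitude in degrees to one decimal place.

On Mercator, (apparent₁)/(apparent₂) = sec²φ₁ / sec²φ₂ when true areas are equal.
cos²φ₂ / cos²φ₁ = 3.95  ⇒  cos φ₁ = cos 40° / √3.95 = 0.7660/1.987 = 0.3854.
φ₁ = arccos(0.3854) ≈ 67.3°.

67.3°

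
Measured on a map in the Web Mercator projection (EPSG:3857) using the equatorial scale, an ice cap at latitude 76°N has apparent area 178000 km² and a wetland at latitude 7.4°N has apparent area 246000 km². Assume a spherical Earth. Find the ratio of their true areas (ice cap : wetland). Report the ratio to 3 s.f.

Since Mercator area scale is 1/cos²φ, the true area equals the apparent area multiplied by cos²φ.
True area of ice cap: 178000 × cos²(76°) = 178000 × 0.05853 = 10420 km².
True area of wetland: 246000 × cos²(7.4°) = 246000 × 0.9834 = 241900 km².
Ratio = 10420 / 241900 ≈ 0.0431.

0.0431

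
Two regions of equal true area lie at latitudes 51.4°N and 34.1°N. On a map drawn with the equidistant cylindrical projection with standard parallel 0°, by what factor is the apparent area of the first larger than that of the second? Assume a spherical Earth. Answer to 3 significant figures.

For the equirectangular projection with φ₀ = 0 (plate carrée), h = 1 along meridians and k = sec φ along parallels.
Areal scale at 51.4°: h·k = 1.000 × 1.603 = 1.603.
Areal scale at 34.1°: h·k = 1.000 × 1.208 = 1.208.
Ratio = 1.603/1.208 ≈ 1.33.

1.33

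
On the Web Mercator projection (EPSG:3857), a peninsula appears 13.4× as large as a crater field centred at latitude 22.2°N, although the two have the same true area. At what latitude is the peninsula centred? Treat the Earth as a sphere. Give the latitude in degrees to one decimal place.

Mercator areal scale is sec²φ, so apparent-area ratio = sec²φ₁ / sec²φ₂ = cos²φ₂ / cos²φ₁.
cos²φ₂ / cos²φ₁ = 13.4  ⇒  cos φ₁ = cos 22.2° / √13.4 = 0.9259/3.661 = 0.2529.
φ₁ = arccos(0.2529) ≈ 75.3°.

75.3°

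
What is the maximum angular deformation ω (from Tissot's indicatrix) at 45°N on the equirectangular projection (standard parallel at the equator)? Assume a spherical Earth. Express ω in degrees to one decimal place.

19.8°

For the equirectangular projection with φ₀ = 0 (plate carrée), h = 1 along meridians and k = sec φ along parallels.
At 45°: h = 1.000, k = 1.414; principal scales a = 1.414, b = 1.000.
sin(ω/2) = (a − b)/(a + b) = 0.4142/2.414 = 0.1716, so ω = 2 arcsin(0.1716) ≈ 19.8°.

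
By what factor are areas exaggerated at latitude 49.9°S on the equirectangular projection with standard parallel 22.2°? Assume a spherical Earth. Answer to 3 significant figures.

1.44

The equidistant cylindrical projection with φ₀ = 22.2° has h = 1 (meridians true) and k = cos φ₀ / cos φ along parallels.
Areal scale = h·k = 1 × cos φ₀ / cos φ; at 49.9°, h = 1.000, k = 1.437, so h·k = 1.437.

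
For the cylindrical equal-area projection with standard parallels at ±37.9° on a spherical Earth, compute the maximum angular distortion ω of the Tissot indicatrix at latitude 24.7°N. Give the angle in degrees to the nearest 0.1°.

For cylindrical equal-area with standard parallel φ₀, h = cos φ / cos φ₀ and k = cos φ₀ / cos φ, so h·k = 1.
At 24.7°: h = 1.151, k = 0.8685; principal scales a = 1.151, b = 0.8685.
sin(ω/2) = (a − b)/(a + b) = 0.2828/2.020 = 0.1400, so ω = 2 arcsin(0.1400) ≈ 16.1°.

16.1°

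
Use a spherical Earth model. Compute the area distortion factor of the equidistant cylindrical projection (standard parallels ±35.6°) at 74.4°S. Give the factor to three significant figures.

3.02

The equidistant cylindrical projection with φ₀ = 35.6° has h = 1 (meridians true) and k = cos φ₀ / cos φ along parallels.
Areal scale = h·k = 1 × cos φ₀ / cos φ; at 74.4°, h = 1.000, k = 3.024, so h·k = 3.024.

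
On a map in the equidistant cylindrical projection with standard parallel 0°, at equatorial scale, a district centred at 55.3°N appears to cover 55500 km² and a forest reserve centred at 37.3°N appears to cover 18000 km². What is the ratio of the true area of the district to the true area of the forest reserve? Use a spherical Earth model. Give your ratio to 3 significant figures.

2.21

On the plate carrée, areal scale = h·k = 1 × sec φ, so true area = apparent × cos φ.
True area of district: 55500 × cos(55.3°) = 55500 × 0.5693 = 31600 km².
True area of forest reserve: 18000 × cos(37.3°) = 18000 × 0.7955 = 14320 km².
Ratio = 31600 / 14320 ≈ 2.21.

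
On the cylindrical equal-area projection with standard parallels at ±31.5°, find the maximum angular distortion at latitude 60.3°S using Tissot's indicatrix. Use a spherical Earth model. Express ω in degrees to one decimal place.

59.4°

A cylindrical equal-area projection with standard parallel φ₀ has meridian scale h = cos φ / cos φ₀ and parallel scale k = cos φ₀ / cos φ (so areas are preserved, h·k = 1).
At 60.3°: h = 0.5811, k = 1.721; principal scales a = 1.721, b = 0.5811.
sin(ω/2) = (a − b)/(a + b) = 1.140/2.302 = 0.4951, so ω = 2 arcsin(0.4951) ≈ 59.4°.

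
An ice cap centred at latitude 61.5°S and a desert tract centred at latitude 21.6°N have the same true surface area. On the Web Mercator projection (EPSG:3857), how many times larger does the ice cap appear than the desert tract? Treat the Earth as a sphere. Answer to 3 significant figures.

Mercator areal scale is sec²φ.
At 61.5°: sec²(61.5°) = 1/0.4772² = 4.392.
At 21.6°: sec²(21.6°) = 1/0.9298² = 1.157.
Ratio = 4.392/1.157 = cos²(21.6°)/cos²(61.5°) ≈ 3.80.

3.80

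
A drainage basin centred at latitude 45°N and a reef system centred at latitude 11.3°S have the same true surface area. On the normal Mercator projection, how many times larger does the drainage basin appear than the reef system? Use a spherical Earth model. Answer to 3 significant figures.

On Mercator, area is exaggerated by sec²φ = 1/cos²φ.
At 45°: sec²(45°) = 1/0.7071² = 2.000.
At 11.3°: sec²(11.3°) = 1/0.9806² = 1.040.
Ratio = 2.000/1.040 = cos²(11.3°)/cos²(45°) ≈ 1.92.

1.92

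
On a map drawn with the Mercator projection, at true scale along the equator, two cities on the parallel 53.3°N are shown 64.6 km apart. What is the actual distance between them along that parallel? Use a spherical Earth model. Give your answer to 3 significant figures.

38.6 km

For Mercator, h = k = sec φ (a conformal cylindrical projection has a single point scale, 1/cos φ).
Along the parallel at 53.3°, map distances are exaggerated by k = sec 53.3° = 1.673.
True distance = 64.6 / 1.673 = 64.6 × cos 53.3° ≈ 38.6 km.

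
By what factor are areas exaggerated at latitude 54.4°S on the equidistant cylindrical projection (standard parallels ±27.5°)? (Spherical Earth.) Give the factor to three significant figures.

1.52

With standard parallel φ₀ = 27.5°, the equirectangular projection gives x = Rλ cos φ₀, y = Rφ, so h = 1 and k = cos 27.5° / cos φ.
Areal scale = h·k = 1 × cos φ₀ / cos φ; at 54.4°, h = 1.000, k = 1.524, so h·k = 1.524.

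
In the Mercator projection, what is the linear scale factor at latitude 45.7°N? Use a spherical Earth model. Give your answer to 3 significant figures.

The Mercator projection is conformal; its linear scale factor is the same in every direction and equals sec φ = 1/cos φ.
k = 1/cos 45.7° = 1/0.6984 = 1.432.

1.43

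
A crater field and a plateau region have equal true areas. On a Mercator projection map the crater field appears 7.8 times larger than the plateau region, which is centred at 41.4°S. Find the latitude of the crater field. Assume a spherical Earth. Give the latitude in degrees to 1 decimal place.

74.4°

On Mercator, (apparent₁)/(apparent₂) = sec²φ₁ / sec²φ₂ when true areas are equal.
cos²φ₂ / cos²φ₁ = 7.8  ⇒  cos φ₁ = cos 41.4° / √7.8 = 0.7501/2.793 = 0.2686.
φ₁ = arccos(0.2686) ≈ 74.4°.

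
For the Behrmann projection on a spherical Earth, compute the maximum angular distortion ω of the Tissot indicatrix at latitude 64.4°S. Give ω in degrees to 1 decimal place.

73.9°

Behrmann is a cylindrical equal-area projection with standard parallels at ±30°. Cylindrical equal-area (φ₀ = 30°): h = cos φ / cos 30° along meridians, k = cos 30° / cos φ along parallels; h·k = 1.
At 64.4°: h = 0.4989, k = 2.004; principal scales a = 2.004, b = 0.4989.
sin(ω/2) = (a − b)/(a + b) = 1.505/2.503 = 0.6014, so ω = 2 arcsin(0.6014) ≈ 73.9°.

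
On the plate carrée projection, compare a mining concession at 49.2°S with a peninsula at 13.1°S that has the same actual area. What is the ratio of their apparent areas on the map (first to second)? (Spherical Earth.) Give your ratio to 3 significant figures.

Plate carrée maps x = Rλ, y = Rφ. The meridian scale is h = 1 and the parallel scale is k = 1/cos φ = sec φ.
Areal scale at 49.2°: h·k = 1.000 × 1.530 = 1.530.
Areal scale at 13.1°: h·k = 1.000 × 1.027 = 1.027.
Ratio = 1.530/1.027 ≈ 1.49.

1.49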